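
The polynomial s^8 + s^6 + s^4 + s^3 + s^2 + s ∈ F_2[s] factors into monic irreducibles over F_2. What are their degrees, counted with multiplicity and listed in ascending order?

1, 1, 1, 2, 3

Write g(s) = s^8 + s^6 + s^4 + s^3 + s^2 + s.
Roots in F_2: g(0) = 0 → root; g(1) = 0 → root.
Linear factors from roots: (s), (s + 1).
Complete factorization: g(s) = (s)·(s + 1)^2·(s^2 + s + 1)·(s^3 + s^2 + 1).
Factor degrees with multiplicity: 1 + 1 + 1 + 2 + 3 = 8.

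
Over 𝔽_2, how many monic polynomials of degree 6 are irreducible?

9

x^(2^6) − x is the product of all monic irreducibles of degree dividing 6; Möbius inversion gives N = (1/6) Σ μ(6/d)·2^d.
Divisors of 6: 1, 2, 3, 6; μ(6/d) for each: 1, -1, -1, 1.
Σ = 2^1 − 2^2 − 2^3 + 2^6 = 54.
N = 54/6 = 9.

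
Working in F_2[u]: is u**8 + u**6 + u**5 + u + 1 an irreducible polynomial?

Yes

Write g(u) = u**8 + u**6 + u**5 + u + 1.
Check for roots in F_2: g(0) = 1; g(1) = 1.
No roots, so no linear factors.
Monic irreducibles of degree 2 over GF(2): u**2 + u + 1.
None of them divide g (all give nonzero remainder).
Monic irreducibles of degree 3 over GF(2): u**3 + u + 1, u**3 + u**2 + 1.
None of them divide g (all give nonzero remainder).
Monic irreducibles of degree 4 over GF(2): u**4 + u + 1, u**4 + u**3 + 1, u**4 + u**3 + u**2 + u + 1.
None of them divide g (all give nonzero remainder).
No irreducible factor of degree ≤ 4 exists, so g is irreducible over GF(2).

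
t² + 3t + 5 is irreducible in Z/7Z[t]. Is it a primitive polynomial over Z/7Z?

Yes

Write f(t) = t² + 3t + 5.
|GF(7^2)^×| = 7^2 − 1 = 48. Prime factorization: 48 = 2^4·3.
f is primitive ⇔ t has order 48 in GF(7)[t]/(f), i.e. t^(48/q) ≠ 1 for each prime q | 48.
t^(24) mod f = 6.
t^(16) mod f = 4.
None equal 1, so t has full order 48; f is primitive.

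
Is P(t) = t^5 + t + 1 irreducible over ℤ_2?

Check for roots in ℤ_2: P(0) = 1; P(1) = 1.
No roots, so no linear factors.
Monic irreducibles of degree 2 over GF(2): t^2 + t + 1.
t^2 + t + 1 divides P: P(t) = (t^2 + t + 1)·(t^3 + t^2 + 1).

No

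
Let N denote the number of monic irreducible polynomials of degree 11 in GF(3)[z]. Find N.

By the necklace-counting formula, N_3(11) = (1/11) Σ_{d|11} μ(11/d)·3^d.
Divisors of 11: 1, 11; μ(11/d) for each: -1, 1.
Σ = − 3^1 + 3^11 = 177144.
N = 177144/11 = 16104.

16104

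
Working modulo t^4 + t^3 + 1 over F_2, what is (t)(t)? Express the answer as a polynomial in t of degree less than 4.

Multiply in F_2[t]: (t)·(t) = t^2.
Reduced: t^2.

t^2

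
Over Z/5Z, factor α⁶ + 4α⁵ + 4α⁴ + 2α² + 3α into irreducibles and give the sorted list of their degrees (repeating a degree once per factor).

1, 1, 1, 3

Write g(α) = α⁶ + 4α⁵ + 4α⁴ + 2α² + 3α.
Roots in Z/5Z: g(0) = 0 → root; g(1) = 4; g(2) = 0 → root; g(3) = 2; g(4) = 0 → root.
Linear factors from roots: (α), (α + 3), (α + 1).
Complete factorization: g(α) = (α)·(α + 1)·(α + 3)·(α³ + α + 1).
Factor degrees with multiplicity: 1 + 1 + 1 + 3 = 6.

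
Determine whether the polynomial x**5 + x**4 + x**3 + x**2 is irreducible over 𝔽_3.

Write f(x) = x**5 + x**4 + x**3 + x**2.
Check for roots in 𝔽_3: f(0) = 0 → root; f(1) = 1; f(2) = 0 → root.
f(0) = 0, so (x) divides f(x); f is reducible.

No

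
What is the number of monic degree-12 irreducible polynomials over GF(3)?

The number of monic irreducibles of degree 12 over GF(3) is (1/12)·Σ_{d∣12} μ(12/d) 3^d.
Divisors of 12: 1, 2, 3, 4, 6, 12; μ(12/d) for each: 0, 1, 0, -1, -1, 1.
Σ = 3^2 − 3^4 − 3^6 + 3^12 = 530640.
N = 530640/12 = 44220.

44220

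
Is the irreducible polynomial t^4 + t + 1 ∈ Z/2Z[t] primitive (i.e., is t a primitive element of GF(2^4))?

Write f(t) = t^4 + t + 1.
|GF(2^4)^×| = 2^4 − 1 = 15. Prime factorization: 15 = 3·5.
f is primitive ⇔ t has order 15 in GF(2)[t]/(f), i.e. t^(15/q) ≠ 1 for each prime q | 15.
t^(5) mod f = t^2 + t.
t^(3) mod f = t^3.
None equal 1, so t has full order 15; f is primitive.

Yes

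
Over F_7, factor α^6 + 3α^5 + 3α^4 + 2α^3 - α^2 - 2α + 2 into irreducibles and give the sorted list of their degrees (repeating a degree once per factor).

6

Write g(α) = α^6 + 3α^5 + 3α^4 + 2α^3 - α^2 - 2α + 2.
Complete factorization: g(α) = (α^6 + 3α^5 + 3α^4 + 2α^3 - α^2 - 2α + 2).
Factor degrees with multiplicity: 6 = 6.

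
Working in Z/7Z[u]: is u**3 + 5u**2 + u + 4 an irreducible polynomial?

Write h(u) = u**3 + 5u**2 + u + 4.
Check for roots in Z/7Z: h(0) = 4; h(1) = 4; h(2) = 6; h(3) = 2; h(4) = 5; h(5) = 0 → root; h(6) = 0 → root.
h(5) = 0, so (u − 5) divides h(u); h is reducible.

No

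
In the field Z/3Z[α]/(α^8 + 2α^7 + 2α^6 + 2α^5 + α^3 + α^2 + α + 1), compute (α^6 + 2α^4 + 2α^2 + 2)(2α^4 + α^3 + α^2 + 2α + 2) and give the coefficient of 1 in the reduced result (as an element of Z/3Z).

0

Multiply in Z/3Z[α]: (α^6 + 2α^4 + 2α^2 + 2)·(2α^4 + α^3 + α^2 + 2α + 2) = 2α^10 + α^9 + 2α^8 + α^7 + 2α^6 + α^4 + α + 1.
Reduce using α^8 ≡ α^7 + α^6 + α^5 + 2α^3 + 2α^2 + 2α + 2 (mod α^8 + 2α^7 + 2α^6 + 2α^5 + α^3 + α^2 + α + 1).
Reduced: α^7 + 2α^5 + 2α^4.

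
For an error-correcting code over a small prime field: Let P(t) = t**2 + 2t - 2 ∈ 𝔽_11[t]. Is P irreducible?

No

Check each element of 𝔽_11 for a root: P(0)=9, P(1)=1, P(2)=6, P(3)=2, P(4)=0, P(5)=0, P(6)=2, P(7)=6, P(8)=1, P(9)=9, P(10)=8.
P(4) = 0, so (t − 4) divides P(t); P is reducible.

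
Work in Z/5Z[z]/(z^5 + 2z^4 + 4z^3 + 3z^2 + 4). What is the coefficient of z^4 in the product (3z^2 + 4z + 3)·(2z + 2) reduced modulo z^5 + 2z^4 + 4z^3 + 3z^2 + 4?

0

Multiply in Z/5Z[z]: (3z^2 + 4z + 3)·(2z + 2) = z^3 + 4z^2 + 4z + 1.
Reduced: z^3 + 4z^2 + 4z + 1.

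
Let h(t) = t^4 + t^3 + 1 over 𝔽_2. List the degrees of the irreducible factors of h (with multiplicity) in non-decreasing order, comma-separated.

Roots in 𝔽_2: h(0) = 1; h(1) = 1.
Complete factorization: h(t) = (t^4 + t^3 + 1).
Factor degrees with multiplicity: 4 = 4.

4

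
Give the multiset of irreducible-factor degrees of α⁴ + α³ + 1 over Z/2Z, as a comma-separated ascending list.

4

Write f(α) = α⁴ + α³ + 1.
Roots in Z/2Z: f(0) = 1; f(1) = 1.
Complete factorization: f(α) = (α⁴ + α³ + 1).
Factor degrees with multiplicity: 4 = 4.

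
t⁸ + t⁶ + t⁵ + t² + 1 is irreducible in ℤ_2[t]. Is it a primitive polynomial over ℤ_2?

Yes

Write f(t) = t⁸ + t⁶ + t⁵ + t² + 1.
|GF(2^8)^×| = 2^8 − 1 = 255. Prime factorization: 255 = 3·5·17.
f is primitive ⇔ t has order 255 in GF(2)[t]/(f), i.e. t^(255/q) ≠ 1 for each prime q | 255.
t^(85) mod f = t⁷ + t³ + 1.
t^(51) mod f = t⁶ + t⁵ + 1.
t^(15) mod f = t⁷ + t⁶ + t⁵ + t⁴ + t² + t + 1.
None equal 1, so t has full order 255; f is primitive.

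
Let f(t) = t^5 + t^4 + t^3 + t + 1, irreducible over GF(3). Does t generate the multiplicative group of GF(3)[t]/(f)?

Yes

|GF(3^5)^×| = 3^5 − 1 = 242. Prime factorization: 242 = 2·11^2.
f is primitive ⇔ t has order 242 in GF(3)[t]/(f), i.e. t^(242/q) ≠ 1 for each prime q | 242.
t^(121) mod f = 2.
t^(22) mod f = t^4 + 2t^3 + t^2 + 1.
None equal 1, so t has full order 242; f is primitive.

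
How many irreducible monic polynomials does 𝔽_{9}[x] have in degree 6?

Gauss's count: N_{9}(6) = (1/6) Σ_{d|6} μ(6/d)·9^d.
Divisors of 6: 1, 2, 3, 6; μ(6/d) for each: 1, -1, -1, 1.
Σ = 9^1 − 9^2 − 9^3 + 9^6 = 530640.
N = 530640/6 = 88440.

88440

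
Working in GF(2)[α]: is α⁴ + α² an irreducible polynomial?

No

Write g(α) = α⁴ + α².
Check for roots in GF(2): g(0) = 0 → root; g(1) = 0 → root.
g(0) = 0, so (α) divides g(α); g is reducible.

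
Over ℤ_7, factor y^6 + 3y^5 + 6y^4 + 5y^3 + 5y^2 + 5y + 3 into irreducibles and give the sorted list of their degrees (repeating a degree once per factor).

1, 1, 1, 3

Write g(y) = y^6 + 3y^5 + 6y^4 + 5y^3 + 5y^2 + 5y + 3.
Linear factors from roots: (y + 6), (y + 5), (y + 4).
Complete factorization: g(y) = (y + 4)·(y + 5)·(y + 6)·(y^3 + 2y^2 + 3).
Factor degrees with multiplicity: 1 + 1 + 1 + 3 = 6.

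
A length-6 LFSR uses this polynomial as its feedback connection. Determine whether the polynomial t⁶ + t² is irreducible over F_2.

No

Write f(t) = t⁶ + t².
Check for roots in F_2: f(0) = 0 → root; f(1) = 0 → root.
f(0) = 0, so (t) divides f(t); f is reducible.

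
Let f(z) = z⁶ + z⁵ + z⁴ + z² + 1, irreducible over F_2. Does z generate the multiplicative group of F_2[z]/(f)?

|GF(2^6)^×| = 2^6 − 1 = 63. Prime factorization: 63 = 3^2·7.
f is primitive ⇔ z has order 63 in GF(2)[z]/(f), i.e. z^(63/q) ≠ 1 for each prime q | 63.
z^(21) mod f = 1
z^(9) mod f = z³ + 1.
Since z^(21) = 1, the order of z divides 21 < 63; not primitive.

No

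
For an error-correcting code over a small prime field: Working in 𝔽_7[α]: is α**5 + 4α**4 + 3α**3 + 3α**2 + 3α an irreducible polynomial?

No

Write g(α) = α**5 + 4α**4 + 3α**3 + 3α**2 + 3α.
Check for roots in 𝔽_7: g(0) = 0 → root; g(1) = 0 → root; g(2) = 5; g(3) = 5; g(4) = 4; g(5) = 0 → root; g(6) = 0 → root.
g(0) = 0, so (α) divides g(α); g is reducible.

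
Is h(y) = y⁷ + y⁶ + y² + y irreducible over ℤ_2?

No

Check for roots in ℤ_2: h(0) = 0 → root; h(1) = 0 → root.
h(0) = 0, so (y) divides h(y); h is reducible.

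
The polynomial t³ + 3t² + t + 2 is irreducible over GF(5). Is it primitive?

Yes

Write f(t) = t³ + 3t² + t + 2.
|GF(5^3)^×| = 5^3 − 1 = 124. Prime factorization: 124 = 2^2·31.
f is primitive ⇔ t has order 124 in GF(5)[t]/(f), i.e. t^(124/q) ≠ 1 for each prime q | 124.
t^(62) mod f = 4.
t^(4) mod f = 3t² + t + 1.
None equal 1, so t has full order 124; f is primitive.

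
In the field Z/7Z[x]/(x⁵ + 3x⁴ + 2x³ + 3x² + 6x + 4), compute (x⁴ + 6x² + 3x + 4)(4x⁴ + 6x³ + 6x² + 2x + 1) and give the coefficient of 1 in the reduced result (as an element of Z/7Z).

4

Multiply in Z/7Z[x]: (x⁴ + 6x² + 3x + 4)·(4x⁴ + 6x³ + 6x² + 2x + 1) = 4x⁸ + 6x⁷ + 2x⁶ + x⁵ + x⁴ + 5x³ + x² + 4x + 4.
Reduce using x⁵ ≡ 4x⁴ + 5x³ + 4x² + x + 3 (mod x⁵ + 3x⁴ + 2x³ + 3x² + 6x + 4).
Reduced: 6x⁴ + 3x³ + 2x² + 5x + 4.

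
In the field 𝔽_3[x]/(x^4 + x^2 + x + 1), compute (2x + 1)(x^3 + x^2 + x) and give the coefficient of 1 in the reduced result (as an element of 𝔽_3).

Multiply in 𝔽_3[x]: (2x + 1)·(x^3 + x^2 + x) = 2x^4 + x.
Reduce using x^4 ≡ 2x^2 + 2x + 2 (mod x^4 + x^2 + x + 1).
Reduced: x^2 + 2x + 1.

1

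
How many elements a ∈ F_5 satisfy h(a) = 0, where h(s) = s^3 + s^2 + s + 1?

Evaluate at each of the 5 elements of F_5:
h(0) = 1; h(1) = 4; h(2) = 0 → root; h(3) = 0 → root; h(4) = 0 → root.
Roots: {2, 3, 4}.

3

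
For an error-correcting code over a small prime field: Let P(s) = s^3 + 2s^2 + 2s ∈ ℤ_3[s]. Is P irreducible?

Check for roots in ℤ_3: P(0) = 0 → root; P(1) = 2; P(2) = 2.
P(0) = 0, so (s) divides P(s); P is reducible.

No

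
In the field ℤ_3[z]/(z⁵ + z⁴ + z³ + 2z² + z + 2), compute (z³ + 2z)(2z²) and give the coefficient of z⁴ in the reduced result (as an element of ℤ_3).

Multiply in ℤ_3[z]: (z³ + 2z)·(2z²) = 2z⁵ + z³.
Reduce using z⁵ ≡ 2z⁴ + 2z³ + z² + 2z + 1 (mod z⁵ + z⁴ + z³ + 2z² + z + 2).
Reduced: z⁴ + 2z³ + 2z² + z + 2.

1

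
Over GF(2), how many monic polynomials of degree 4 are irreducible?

3

By the necklace-counting formula, N_2(4) = (1/4) Σ_{d|4} μ(4/d)·2^d.
Divisors of 4: 1, 2, 4; μ(4/d) for each: 0, -1, 1.
Σ = − 2^2 + 2^4 = 12.
N = 12/4 = 3.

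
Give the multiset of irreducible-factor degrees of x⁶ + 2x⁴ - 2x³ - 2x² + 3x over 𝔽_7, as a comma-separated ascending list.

Write g(x) = x⁶ + 2x⁴ - 2x³ - 2x² + 3x.
Linear factors from roots: (x), (x + 2), (x + 1).
Complete factorization: g(x) = (x)·(x + 1)·(x + 2)·(x³ - 3x² + 2x - 2).
Factor degrees with multiplicity: 1 + 1 + 1 + 3 = 6.

1, 1, 1, 3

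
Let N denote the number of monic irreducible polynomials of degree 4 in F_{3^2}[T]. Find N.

1620

The number of monic irreducibles of degree 4 over GF(9) is (1/4)·Σ_{d∣4} μ(4/d) 9^d.
Divisors of 4: 1, 2, 4; μ(4/d) for each: 0, -1, 1.
Σ = − 9^2 + 9^4 = 6480.
N = 6480/4 = 1620.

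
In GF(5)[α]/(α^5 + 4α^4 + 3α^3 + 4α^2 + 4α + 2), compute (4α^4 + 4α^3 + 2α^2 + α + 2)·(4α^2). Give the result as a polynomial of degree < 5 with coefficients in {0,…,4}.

Multiply in GF(5)[α]: (4α^4 + 4α^3 + 2α^2 + α + 2)·(4α^2) = α^6 + α^5 + 3α^4 + 4α^3 + 3α^2.
Reduce using α^5 ≡ α^4 + 2α^3 + α^2 + α + 3 (mod α^5 + 4α^4 + 3α^3 + 4α^2 + 4α + 2).
Reduced: 2α^4 + 4α^3 + α^2 + 1.

2α^4 + 4α^3 + α^2 + 1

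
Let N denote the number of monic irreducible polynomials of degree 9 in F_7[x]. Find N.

4483696

The number of monic irreducibles of degree 9 over GF(7) is (1/9)·Σ_{d∣9} μ(9/d) 7^d.
Divisors of 9: 1, 3, 9; μ(9/d) for each: 0, -1, 1.
Σ = − 7^3 + 7^9 = 40353264.
N = 40353264/9 = 4483696.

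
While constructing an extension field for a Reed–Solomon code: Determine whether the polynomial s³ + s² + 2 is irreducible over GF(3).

Write P(s) = s³ + s² + 2.
Check for roots in GF(3): P(0) = 2; P(1) = 1; P(2) = 2.
No roots. A degree-3 polynomial over a field with no linear factor is irreducible.

Yes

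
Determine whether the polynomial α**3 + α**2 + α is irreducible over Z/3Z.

No

Write g(α) = α**3 + α**2 + α.
Check for roots in Z/3Z: g(0) = 0 → root; g(1) = 0 → root; g(2) = 2.
g(0) = 0, so (α) divides g(α); g is reducible.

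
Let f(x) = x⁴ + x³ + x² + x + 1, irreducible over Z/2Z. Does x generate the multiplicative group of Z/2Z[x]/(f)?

No

|GF(2^4)^×| = 2^4 − 1 = 15. Prime factorization: 15 = 3·5.
f is primitive ⇔ x has order 15 in GF(2)[x]/(f), i.e. x^(15/q) ≠ 1 for each prime q | 15.
x^(5) mod f = 1
x^(3) mod f = x³.
Since x^(5) = 1, the order of x divides 5 < 15; not primitive.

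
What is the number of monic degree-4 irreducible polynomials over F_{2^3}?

1008

By the necklace-counting formula, N_8(4) = (1/4) Σ_{d|4} μ(4/d)·8^d.
Divisors of 4: 1, 2, 4; μ(4/d) for each: 0, -1, 1.
Σ = − 8^2 + 8^4 = 4032.
N = 4032/4 = 1008.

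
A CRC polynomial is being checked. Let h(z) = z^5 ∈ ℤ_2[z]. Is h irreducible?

Check for roots in ℤ_2: h(0) = 0 → root; h(1) = 1.
h(0) = 0, so (z) divides h(z); h is reducible.

No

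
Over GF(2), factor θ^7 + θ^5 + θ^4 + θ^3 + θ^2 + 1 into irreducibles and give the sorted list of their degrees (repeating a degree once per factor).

Write g(θ) = θ^7 + θ^5 + θ^4 + θ^3 + θ^2 + 1.
Roots in GF(2): g(0) = 1; g(1) = 0 → root.
Linear factors from roots: (θ + 1).
Complete factorization: g(θ) = (θ + 1)·(θ^2 + θ + 1)^3.
Factor degrees with multiplicity: 1 + 2 + 2 + 2 = 7.

1, 2, 2, 2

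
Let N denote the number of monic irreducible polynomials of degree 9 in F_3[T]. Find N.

2184

By the necklace-counting formula, N_3(9) = (1/9) Σ_{d|9} μ(9/d)·3^d.
Divisors of 9: 1, 3, 9; μ(9/d) for each: 0, -1, 1.
Σ = − 3^3 + 3^9 = 19656.
N = 19656/9 = 2184.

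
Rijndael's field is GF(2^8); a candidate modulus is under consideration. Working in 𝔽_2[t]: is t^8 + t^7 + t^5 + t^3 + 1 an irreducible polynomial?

Write f(t) = t^8 + t^7 + t^5 + t^3 + 1.
Check for roots in 𝔽_2: f(0) = 1; f(1) = 1.
No roots, so no linear factors.
Monic irreducibles of degree 2 over GF(2): t^2 + t + 1.
None of them divide f (all give nonzero remainder).
Monic irreducibles of degree 3 over GF(2): t^3 + t + 1, t^3 + t^2 + 1.
None of them divide f (all give nonzero remainder).
Monic irreducibles of degree 4 over GF(2): t^4 + t + 1, t^4 + t^3 + 1, t^4 + t^3 + t^2 + t + 1.
None of them divide f (all give nonzero remainder).
No irreducible factor of degree ≤ 4 exists, so f is irreducible over GF(2).

Yes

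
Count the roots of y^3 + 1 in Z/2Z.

1

Write P(y) = y^3 + 1.
Evaluate at each of the 2 elements of Z/2Z:
P(0) = 1; P(1) = 0 → root.
Roots: {1}.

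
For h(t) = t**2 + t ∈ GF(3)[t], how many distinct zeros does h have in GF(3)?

2

Evaluate at each of the 3 elements of GF(3):
h(0) = 0 → root; h(1) = 2; h(2) = 0 → root.
Roots: {0, 2}.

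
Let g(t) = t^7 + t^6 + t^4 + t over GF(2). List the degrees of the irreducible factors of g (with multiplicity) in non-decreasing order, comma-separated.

Roots in GF(2): g(0) = 0 → root; g(1) = 0 → root.
Linear factors from roots: (t), (t + 1).
Complete factorization: g(t) = (t)·(t + 1)^3·(t^3 + t + 1).
Factor degrees with multiplicity: 1 + 1 + 1 + 1 + 3 = 7.

1, 1, 1, 1, 3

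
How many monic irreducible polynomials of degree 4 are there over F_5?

150

By the necklace-counting formula, N_5(4) = (1/4) Σ_{d|4} μ(4/d)·5^d.
Divisors of 4: 1, 2, 4; μ(4/d) for each: 0, -1, 1.
Σ = − 5^2 + 5^4 = 600.
N = 600/4 = 150.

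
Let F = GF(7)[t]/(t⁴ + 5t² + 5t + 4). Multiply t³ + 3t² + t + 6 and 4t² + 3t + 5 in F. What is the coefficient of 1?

Multiply in GF(7)[t]: (t³ + 3t² + t + 6)·(4t² + 3t + 5) = 4t⁵ + t⁴ + 4t³ + 2t + 2.
Reduce using t⁴ ≡ 2t² + 2t + 3 (mod t⁴ + 5t² + 5t + 4).
Reduced: 5t³ + 3t² + 2t + 5.

5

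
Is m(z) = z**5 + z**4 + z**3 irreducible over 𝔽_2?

No

Check for roots in 𝔽_2: m(0) = 0 → root; m(1) = 1.
m(0) = 0, so (z) divides m(z); m is reducible.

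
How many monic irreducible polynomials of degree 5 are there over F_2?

6

Gauss's count: N_{2}(5) = (1/5) Σ_{d|5} μ(5/d)·2^d.
Divisors of 5: 1, 5; μ(5/d) for each: -1, 1.
Σ = − 2^1 + 2^5 = 30.
N = 30/5 = 6.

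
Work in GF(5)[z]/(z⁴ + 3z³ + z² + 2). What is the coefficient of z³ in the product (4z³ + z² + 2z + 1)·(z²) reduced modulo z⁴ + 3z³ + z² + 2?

Multiply in GF(5)[z]: (4z³ + z² + 2z + 1)·(z²) = 4z⁵ + z⁴ + 2z³ + z².
Reduce using z⁴ ≡ 2z³ + 4z² + 3 (mod z⁴ + 3z³ + z² + 2).
Reduced: z³ + 2z² + 2z + 2.

1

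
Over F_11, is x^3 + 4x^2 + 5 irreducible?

Yes

Write h(x) = x^3 + 4x^2 + 5.
Check each element of F_11 for a root: h(0)=5, h(1)=10, h(2)=7, h(3)=2, h(4)=1, h(5)=10, h(6)=2, h(7)=5, h(8)=3, h(9)=2, h(10)=8.
No roots. A degree-3 polynomial over a field with no linear factor is irreducible.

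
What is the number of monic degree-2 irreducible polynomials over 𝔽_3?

3

By the necklace-counting formula, N_3(2) = (1/2) Σ_{d|2} μ(2/d)·3^d.
Divisors of 2: 1, 2; μ(2/d) for each: -1, 1.
Σ = − 3^1 + 3^2 = 6.
N = 6/2 = 3.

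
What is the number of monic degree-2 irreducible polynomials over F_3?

x^(3^2) − x is the product of all monic irreducibles of degree dividing 2; Möbius inversion gives N = (1/2) Σ μ(2/d)·3^d.
Divisors of 2: 1, 2; μ(2/d) for each: -1, 1.
Σ = − 3^1 + 3^2 = 6.
N = 6/2 = 3.

3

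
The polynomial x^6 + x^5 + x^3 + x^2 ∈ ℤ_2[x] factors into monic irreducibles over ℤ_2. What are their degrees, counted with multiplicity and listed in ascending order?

Write g(x) = x^6 + x^5 + x^3 + x^2.
Roots in ℤ_2: g(0) = 0 → root; g(1) = 0 → root.
Linear factors from roots: (x), (x + 1).
Complete factorization: g(x) = (x)^2·(x + 1)^2·(x^2 + x + 1).
Factor degrees with multiplicity: 1 + 1 + 1 + 1 + 2 = 6.

1, 1, 1, 1, 2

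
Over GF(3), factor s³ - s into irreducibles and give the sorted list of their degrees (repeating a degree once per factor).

Write h(s) = s³ - s.
Roots in GF(3): h(0) = 0 → root; h(1) = 0 → root; h(2) = 0 → root.
Linear factors from roots: (s), (s - 1), (s + 1).
Complete factorization: h(s) = (s)·(s + 1)·(s - 1).
Factor degrees with multiplicity: 1 + 1 + 1 = 3.

1, 1, 1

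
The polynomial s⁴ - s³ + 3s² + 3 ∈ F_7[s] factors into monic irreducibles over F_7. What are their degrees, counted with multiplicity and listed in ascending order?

1, 3

Write f(s) = s⁴ - s³ + 3s² + 3.
Linear factors from roots: (s - 3).
Complete factorization: f(s) = (s - 3)·(s³ + 2s² + 2s - 1).
Factor degrees with multiplicity: 1 + 3 = 4.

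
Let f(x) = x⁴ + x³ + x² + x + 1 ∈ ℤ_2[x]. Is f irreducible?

Yes

Check for roots in ℤ_2: f(0) = 1; f(1) = 1.
No roots, so no linear factors.
Monic irreducibles of degree 2 over GF(2): x² + x + 1.
None of them divide f (all give nonzero remainder).
No irreducible factor of degree ≤ 2 exists, so f is irreducible over GF(2).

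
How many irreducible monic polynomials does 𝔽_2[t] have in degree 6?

9

By the necklace-counting formula, N_2(6) = (1/6) Σ_{d|6} μ(6/d)·2^d.
Divisors of 6: 1, 2, 3, 6; μ(6/d) for each: 1, -1, -1, 1.
Σ = 2^1 − 2^2 − 2^3 + 2^6 = 54.
N = 54/6 = 9.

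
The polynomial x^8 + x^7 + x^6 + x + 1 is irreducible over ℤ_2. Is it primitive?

Yes

Write f(x) = x^8 + x^7 + x^6 + x + 1.
|GF(2^8)^×| = 2^8 − 1 = 255. Prime factorization: 255 = 3·5·17.
f is primitive ⇔ x has order 255 in GF(2)[x]/(f), i.e. x^(255/q) ≠ 1 for each prime q | 255.
x^(85) mod f = x^7 + x^5 + x^3 + x^2.
x^(51) mod f = x^7 + x^4 + x + 1.
x^(15) mod f = x^7 + x^6 + x^5 + x^3 + x^2 + x.
None equal 1, so x has full order 255; f is primitive.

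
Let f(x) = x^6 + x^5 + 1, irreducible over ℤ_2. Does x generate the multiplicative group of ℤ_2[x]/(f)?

|GF(2^6)^×| = 2^6 − 1 = 63. Prime factorization: 63 = 3^2·7.
f is primitive ⇔ x has order 63 in GF(2)[x]/(f), i.e. x^(63/q) ≠ 1 for each prime q | 63.
x^(21) mod f = x^5 + x^4 + x^3 + 1.
x^(9) mod f = x^5 + x^3 + x^2 + x + 1.
None equal 1, so x has full order 63; f is primitive.

Yes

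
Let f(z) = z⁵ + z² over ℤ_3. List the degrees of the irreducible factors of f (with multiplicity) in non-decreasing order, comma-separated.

Roots in ℤ_3: f(0) = 0 → root; f(1) = 2; f(2) = 0 → root.
Linear factors from roots: (z), (z + 1).
Complete factorization: f(z) = (z)^2·(z + 1)^3.
Factor degrees with multiplicity: 1 + 1 + 1 + 1 + 1 = 5.

1, 1, 1, 1, 1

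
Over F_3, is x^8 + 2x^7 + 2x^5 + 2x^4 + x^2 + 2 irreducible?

Yes

Write g(x) = x^8 + 2x^7 + 2x^5 + 2x^4 + x^2 + 2.
Check for roots in F_3: g(0) = 2; g(1) = 1; g(2) = 2.
No roots, so no linear factors.
Monic irreducibles of degree 2 over GF(3): x^2 + 1, x^2 + x + 2, x^2 + 2x + 2.
None of them divide g (all give nonzero remainder).
Degree-3 irreducible divisors: test the 8 monic irreducibles of degree 3 over GF(3).
None of them divide g (all give nonzero remainder).
Degree-4 irreducible divisors: test the 18 monic irreducibles of degree 4 over GF(3).
None of them divide g (all give nonzero remainder).
No irreducible factor of degree ≤ 4 exists, so g is irreducible over GF(3).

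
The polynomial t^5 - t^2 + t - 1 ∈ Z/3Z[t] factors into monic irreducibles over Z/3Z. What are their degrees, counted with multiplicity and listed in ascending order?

Write g(t) = t^5 - t^2 + t - 1.
Roots in Z/3Z: g(0) = 2; g(1) = 0 → root; g(2) = 2.
Linear factors from roots: (t - 1).
Complete factorization: g(t) = (t - 1)·(t^4 + t^3 + t^2 + 1).
Factor degrees with multiplicity: 1 + 4 = 5.

1, 4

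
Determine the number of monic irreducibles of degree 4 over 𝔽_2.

3

By the necklace-counting formula, N_2(4) = (1/4) Σ_{d|4} μ(4/d)·2^d.
Divisors of 4: 1, 2, 4; μ(4/d) for each: 0, -1, 1.
Σ = − 2^2 + 2^4 = 12.
N = 12/4 = 3.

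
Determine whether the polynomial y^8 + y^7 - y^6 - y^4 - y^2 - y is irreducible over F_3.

No

Write f(y) = y^8 + y^7 - y^6 - y^4 - y^2 - y.
Check for roots in F_3: f(0) = 0 → root; f(1) = 1; f(2) = 1.
f(0) = 0, so (y) divides f(y); f is reducible.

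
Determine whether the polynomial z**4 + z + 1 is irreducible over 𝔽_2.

Write P(z) = z**4 + z + 1.
Check for roots in 𝔽_2: P(0) = 1; P(1) = 1.
No roots, so no linear factors.
Monic irreducibles of degree 2 over GF(2): z**2 + z + 1.
None of them divide P (all give nonzero remainder).
No irreducible factor of degree ≤ 2 exists, so P is irreducible over GF(2).

Yes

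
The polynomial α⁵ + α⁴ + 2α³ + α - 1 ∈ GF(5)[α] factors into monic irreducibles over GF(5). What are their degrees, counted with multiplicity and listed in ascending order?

Write f(α) = α⁵ + α⁴ + 2α³ + α - 1.
Roots in GF(5): f(0) = 4; f(1) = 4; f(2) = 0 → root; f(3) = 0 → root; f(4) = 1.
Linear factors from roots: (α - 2), (α + 2).
Complete factorization: f(α) = (α + 2)·(α - 2)·(α³ + α² + α - 1).
Factor degrees with multiplicity: 1 + 1 + 3 = 5.

1, 1, 3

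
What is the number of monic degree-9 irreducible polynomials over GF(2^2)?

29120

Gauss's count: N_{4}(9) = (1/9) Σ_{d|9} μ(9/d)·4^d.
Divisors of 9: 1, 3, 9; μ(9/d) for each: 0, -1, 1.
Σ = − 4^3 + 4^9 = 262080.
N = 262080/9 = 29120.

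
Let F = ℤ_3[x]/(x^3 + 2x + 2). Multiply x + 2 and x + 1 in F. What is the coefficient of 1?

Multiply in ℤ_3[x]: (x + 2)·(x + 1) = x^2 + 2.
Reduced: x^2 + 2.

2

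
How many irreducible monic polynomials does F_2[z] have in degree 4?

3

By the necklace-counting formula, N_2(4) = (1/4) Σ_{d|4} μ(4/d)·2^d.
Divisors of 4: 1, 2, 4; μ(4/d) for each: 0, -1, 1.
Σ = − 2^2 + 2^4 = 12.
N = 12/4 = 3.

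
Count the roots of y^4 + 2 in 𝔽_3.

2

Write f(y) = y^4 + 2.
Evaluate at each of the 3 elements of 𝔽_3:
f(0) = 2; f(1) = 0 → root; f(2) = 0 → root.
Roots: {1, 2}.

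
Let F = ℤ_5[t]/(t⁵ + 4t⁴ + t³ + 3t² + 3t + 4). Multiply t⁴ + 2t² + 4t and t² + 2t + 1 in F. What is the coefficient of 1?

Multiply in ℤ_5[t]: (t⁴ + 2t² + 4t)·(t² + 2t + 1) = t⁶ + 2t⁵ + 3t⁴ + 3t³ + 4t.
Reduce using t⁵ ≡ t⁴ + 4t³ + 2t² + 2t + 1 (mod t⁵ + 4t⁴ + t³ + 3t² + 3t + 4).
Reduced: 2t³ + 3t² + t + 3.

3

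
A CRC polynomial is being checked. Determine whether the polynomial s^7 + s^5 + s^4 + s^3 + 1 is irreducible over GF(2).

Write m(s) = s^7 + s^5 + s^4 + s^3 + 1.
Check for roots in GF(2): m(0) = 1; m(1) = 1.
No roots, so no linear factors.
Monic irreducibles of degree 2 over GF(2): s^2 + s + 1.
None of them divide m (all give nonzero remainder).
Monic irreducibles of degree 3 over GF(2): s^3 + s + 1, s^3 + s^2 + 1.
None of them divide m (all give nonzero remainder).
No irreducible factor of degree ≤ 3 exists, so m is irreducible over GF(2).

Yes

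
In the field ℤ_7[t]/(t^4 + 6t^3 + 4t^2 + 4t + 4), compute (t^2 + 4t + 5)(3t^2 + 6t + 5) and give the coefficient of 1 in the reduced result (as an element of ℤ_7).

6

Multiply in ℤ_7[t]: (t^2 + 4t + 5)·(3t^2 + 6t + 5) = 3t^4 + 4t^3 + 2t^2 + t + 4.
Reduce using t^4 ≡ t^3 + 3t^2 + 3t + 3 (mod t^4 + 6t^3 + 4t^2 + 4t + 4).
Reduced: 4t^2 + 3t + 6.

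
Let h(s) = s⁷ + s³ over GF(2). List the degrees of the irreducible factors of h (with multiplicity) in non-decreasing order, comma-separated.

1, 1, 1, 1, 1, 1, 1

Roots in GF(2): h(0) = 0 → root; h(1) = 0 → root.
Linear factors from roots: (s), (s + 1).
Complete factorization: h(s) = (s)^3·(s + 1)^4.
Factor degrees with multiplicity: 1 + 1 + 1 + 1 + 1 + 1 + 1 = 7.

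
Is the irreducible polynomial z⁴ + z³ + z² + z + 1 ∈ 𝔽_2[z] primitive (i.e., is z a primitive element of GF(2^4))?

No

Write f(z) = z⁴ + z³ + z² + z + 1.
|GF(2^4)^×| = 2^4 − 1 = 15. Prime factorization: 15 = 3·5.
f is primitive ⇔ z has order 15 in GF(2)[z]/(f), i.e. z^(15/q) ≠ 1 for each prime q | 15.
z^(5) mod f = 1
z^(3) mod f = z³.
Since z^(5) = 1, the order of z divides 5 < 15; not primitive.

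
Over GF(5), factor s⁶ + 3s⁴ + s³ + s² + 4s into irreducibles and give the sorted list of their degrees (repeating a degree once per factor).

Write g(s) = s⁶ + 3s⁴ + s³ + s² + 4s.
Roots in GF(5): g(0) = 0 → root; g(1) = 0 → root; g(2) = 2; g(3) = 0 → root; g(4) = 0 → root.
Linear factors from roots: (s), (s + 4), (s + 2), (s + 1).
Complete factorization: g(s) = (s)·(s + 1)·(s + 2)·(s + 4)·(s² + 3s + 3).
Factor degrees with multiplicity: 1 + 1 + 1 + 1 + 2 = 6.

1, 1, 1, 1, 2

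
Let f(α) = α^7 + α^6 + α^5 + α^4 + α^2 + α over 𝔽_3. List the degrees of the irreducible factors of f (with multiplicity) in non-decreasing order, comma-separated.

Roots in 𝔽_3: f(0) = 0 → root; f(1) = 0 → root; f(2) = 0 → root.
Linear factors from roots: (α), (α + 2), (α + 1).
Complete factorization: f(α) = (α)·(α + 1)·(α + 2)·(α^4 + α^3 + 2α^2 + 2α + 2).
Factor degrees with multiplicity: 1 + 1 + 1 + 4 = 7.

1, 1, 1, 4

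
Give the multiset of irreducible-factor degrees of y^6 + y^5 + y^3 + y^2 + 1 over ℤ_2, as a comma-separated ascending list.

Write f(y) = y^6 + y^5 + y^3 + y^2 + 1.
Roots in ℤ_2: f(0) = 1; f(1) = 1.
Complete factorization: f(y) = (y^6 + y^5 + y^3 + y^2 + 1).
Factor degrees with multiplicity: 6 = 6.

6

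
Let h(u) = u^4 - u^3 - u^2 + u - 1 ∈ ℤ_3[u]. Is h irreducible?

Check for roots in ℤ_3: h(0) = 2; h(1) = 2; h(2) = 2.
No roots, so no linear factors.
Monic irreducibles of degree 2 over GF(3): u^2 + 1, u^2 + u - 1, u^2 - u - 1.
None of them divide h (all give nonzero remainder).
No irreducible factor of degree ≤ 2 exists, so h is irreducible over GF(3).

Yes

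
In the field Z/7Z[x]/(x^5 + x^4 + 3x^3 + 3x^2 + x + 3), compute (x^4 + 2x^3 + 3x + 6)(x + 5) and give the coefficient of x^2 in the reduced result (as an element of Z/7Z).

Multiply in Z/7Z[x]: (x^4 + 2x^3 + 3x + 6)·(x + 5) = x^5 + 3x^3 + 3x^2 + 2.
Reduce using x^5 ≡ 6x^4 + 4x^3 + 4x^2 + 6x + 4 (mod x^5 + x^4 + 3x^3 + 3x^2 + x + 3).
Reduced: 6x^4 + 6x + 6.

0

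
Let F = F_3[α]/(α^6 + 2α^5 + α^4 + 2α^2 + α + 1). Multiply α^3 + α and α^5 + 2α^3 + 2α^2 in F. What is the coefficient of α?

2

Multiply in F_3[α]: (α^3 + α)·(α^5 + 2α^3 + 2α^2) = α^8 + 2α^5 + 2α^4 + 2α^3.
Reduce using α^6 ≡ α^5 + 2α^4 + α^2 + 2α + 2 (mod α^6 + 2α^5 + α^4 + 2α^2 + α + 1).
Reduced: α^5 + 2α^3 + α^2 + 2α.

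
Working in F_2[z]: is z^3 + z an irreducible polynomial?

No

Write P(z) = z^3 + z.
Check for roots in F_2: P(0) = 0 → root; P(1) = 0 → root.
P(0) = 0, so (z) divides P(z); P is reducible.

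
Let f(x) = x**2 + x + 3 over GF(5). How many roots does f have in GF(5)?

Evaluate at each of the 5 elements of GF(5):
f(0) = 3; f(1) = 0 → root; f(2) = 4; f(3) = 0 → root; f(4) = 3.
Roots: {1, 3}.

2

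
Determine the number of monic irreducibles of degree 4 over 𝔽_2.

By the necklace-counting formula, N_2(4) = (1/4) Σ_{d|4} μ(4/d)·2^d.
Divisors of 4: 1, 2, 4; μ(4/d) for each: 0, -1, 1.
Σ = − 2^2 + 2^4 = 12.
N = 12/4 = 3.

3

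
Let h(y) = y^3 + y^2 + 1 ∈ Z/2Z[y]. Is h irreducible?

Check for roots in Z/2Z: h(0) = 1; h(1) = 1.
No roots. A degree-3 polynomial over a field with no linear factor is irreducible.

Yes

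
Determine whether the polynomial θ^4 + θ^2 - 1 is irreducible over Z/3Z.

Write P(θ) = θ^4 + θ^2 - 1.
Check for roots in Z/3Z: P(0) = 2; P(1) = 1; P(2) = 1.
No roots, so no linear factors.
Monic irreducibles of degree 2 over GF(3): θ^2 + 1, θ^2 + θ - 1, θ^2 - θ - 1.
None of them divide P (all give nonzero remainder).
No irreducible factor of degree ≤ 2 exists, so P is irreducible over GF(3).

Yes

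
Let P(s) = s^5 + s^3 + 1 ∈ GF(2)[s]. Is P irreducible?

Yes

Check for roots in GF(2): P(0) = 1; P(1) = 1.
No roots, so no linear factors.
Monic irreducibles of degree 2 over GF(2): s^2 + s + 1.
None of them divide P (all give nonzero remainder).
No irreducible factor of degree ≤ 2 exists, so P is irreducible over GF(2).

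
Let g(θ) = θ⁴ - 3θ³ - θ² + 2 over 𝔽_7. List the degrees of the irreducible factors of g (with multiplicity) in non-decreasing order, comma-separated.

Linear factors from roots: (θ - 3).
Complete factorization: g(θ) = (θ - 3)^2·(θ² + 3θ + 1).
Factor degrees with multiplicity: 1 + 1 + 2 = 4.

1, 1, 2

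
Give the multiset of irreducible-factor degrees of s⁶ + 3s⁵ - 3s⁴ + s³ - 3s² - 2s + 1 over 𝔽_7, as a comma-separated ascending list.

1, 2, 3

Write f(s) = s⁶ + 3s⁵ - 3s⁴ + s³ - 3s² - 2s + 1.
Linear factors from roots: (s - 2).
Complete factorization: f(s) = (s - 2)·(s² + 1)·(s³ - 2s² - s + 3).
Factor degrees with multiplicity: 1 + 2 + 3 = 6.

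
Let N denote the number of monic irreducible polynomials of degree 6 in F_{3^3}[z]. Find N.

The number of monic irreducibles of degree 6 over GF(27) is (1/6)·Σ_{d∣6} μ(6/d) 27^d.
Divisors of 6: 1, 2, 3, 6; μ(6/d) for each: 1, -1, -1, 1.
Σ = 27^1 − 27^2 − 27^3 + 27^6 = 387400104.
N = 387400104/6 = 64566684.

64566684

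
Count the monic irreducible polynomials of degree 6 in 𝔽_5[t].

The number of monic irreducibles of degree 6 over GF(5) is (1/6)·Σ_{d∣6} μ(6/d) 5^d.
Divisors of 6: 1, 2, 3, 6; μ(6/d) for each: 1, -1, -1, 1.
Σ = 5^1 − 5^2 − 5^3 + 5^6 = 15480.
N = 15480/6 = 2580.

2580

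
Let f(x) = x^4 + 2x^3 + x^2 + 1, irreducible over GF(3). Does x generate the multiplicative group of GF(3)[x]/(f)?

|GF(3^4)^×| = 3^4 − 1 = 80. Prime factorization: 80 = 2^4·5.
f is primitive ⇔ x has order 80 in GF(3)[x]/(f), i.e. x^(80/q) ≠ 1 for each prime q | 80.
x^(40) mod f = 1
x^(16) mod f = x^3 + x^2 + 2x.
Since x^(40) = 1, the order of x divides 40 < 80; not primitive.

No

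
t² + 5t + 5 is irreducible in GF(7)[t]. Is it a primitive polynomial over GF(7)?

Yes

Write f(t) = t² + 5t + 5.
|GF(7^2)^×| = 7^2 − 1 = 48. Prime factorization: 48 = 2^4·3.
f is primitive ⇔ t has order 48 in GF(7)[t]/(f), i.e. t^(48/q) ≠ 1 for each prime q | 48.
t^(24) mod f = 6.
t^(16) mod f = 4.
None equal 1, so t has full order 48; f is primitive.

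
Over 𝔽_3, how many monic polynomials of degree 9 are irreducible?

2184

The number of monic irreducibles of degree 9 over GF(3) is (1/9)·Σ_{d∣9} μ(9/d) 3^d.
Divisors of 9: 1, 3, 9; μ(9/d) for each: 0, -1, 1.
Σ = − 3^3 + 3^9 = 19656.
N = 19656/9 = 2184.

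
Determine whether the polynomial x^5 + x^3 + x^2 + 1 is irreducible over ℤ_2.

Write m(x) = x^5 + x^3 + x^2 + 1.
Check for roots in ℤ_2: m(0) = 1; m(1) = 0 → root.
m(1) = 0, so (x − 1) divides m(x); m is reducible.

No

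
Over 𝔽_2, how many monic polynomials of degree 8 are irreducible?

The number of monic irreducibles of degree 8 over GF(2) is (1/8)·Σ_{d∣8} μ(8/d) 2^d.
Divisors of 8: 1, 2, 4, 8; μ(8/d) for each: 0, 0, -1, 1.
Σ = − 2^4 + 2^8 = 240.
N = 240/8 = 30.

30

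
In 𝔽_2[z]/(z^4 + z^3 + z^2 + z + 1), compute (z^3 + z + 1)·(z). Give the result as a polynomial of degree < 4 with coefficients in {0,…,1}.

z^3 + 1

Multiply in 𝔽_2[z]: (z^3 + z + 1)·(z) = z^4 + z^2 + z.
Reduce using z^4 ≡ z^3 + z^2 + z + 1 (mod z^4 + z^3 + z^2 + z + 1).
Reduced: z^3 + 1.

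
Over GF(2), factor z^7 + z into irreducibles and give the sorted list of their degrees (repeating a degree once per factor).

1, 1, 1, 2, 2

Write f(z) = z^7 + z.
Roots in GF(2): f(0) = 0 → root; f(1) = 0 → root.
Linear factors from roots: (z), (z + 1).
Complete factorization: f(z) = (z)·(z + 1)^2·(z^2 + z + 1)^2.
Factor degrees with multiplicity: 1 + 1 + 1 + 2 + 2 = 7.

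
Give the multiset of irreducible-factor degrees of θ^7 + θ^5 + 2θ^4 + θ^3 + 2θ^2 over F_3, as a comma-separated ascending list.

1, 1, 2, 3

Write f(θ) = θ^7 + θ^5 + 2θ^4 + θ^3 + 2θ^2.
Roots in F_3: f(0) = 0 → root; f(1) = 1; f(2) = 1.
Linear factors from roots: (θ).
Complete factorization: f(θ) = (θ)^2·(θ^2 + θ + 2)·(θ^3 + 2θ^2 + 1).
Factor degrees with multiplicity: 1 + 1 + 2 + 3 = 7.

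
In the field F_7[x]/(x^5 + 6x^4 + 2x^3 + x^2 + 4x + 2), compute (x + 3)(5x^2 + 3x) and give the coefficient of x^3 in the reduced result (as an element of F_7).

5

Multiply in F_7[x]: (x + 3)·(5x^2 + 3x) = 5x^3 + 4x^2 + 2x.
Reduced: 5x^3 + 4x^2 + 2x.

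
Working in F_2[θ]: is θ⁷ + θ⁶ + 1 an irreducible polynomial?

Write m(θ) = θ⁷ + θ⁶ + 1.
Check for roots in F_2: m(0) = 1; m(1) = 1.
No roots, so no linear factors.
Monic irreducibles of degree 2 over GF(2): θ² + θ + 1.
None of them divide m (all give nonzero remainder).
Monic irreducibles of degree 3 over GF(2): θ³ + θ + 1, θ³ + θ² + 1.
None of them divide m (all give nonzero remainder).
No irreducible factor of degree ≤ 3 exists, so m is irreducible over GF(2).

Yes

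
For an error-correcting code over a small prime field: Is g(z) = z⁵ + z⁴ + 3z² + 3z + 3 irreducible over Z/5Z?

Check for roots in Z/5Z: g(0) = 3; g(1) = 1; g(2) = 4; g(3) = 3; g(4) = 3.
No roots, so no linear factors.
Degree-2 irreducible divisors: test the 10 monic irreducibles of degree 2 over GF(5).
None of them divide g (all give nonzero remainder).
No irreducible factor of degree ≤ 2 exists, so g is irreducible over GF(5).

Yes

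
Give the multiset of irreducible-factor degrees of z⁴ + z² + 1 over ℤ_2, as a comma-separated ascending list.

Write f(z) = z⁴ + z² + 1.
Roots in ℤ_2: f(0) = 1; f(1) = 1.
Complete factorization: f(z) = (z² + z + 1)^2.
Factor degrees with multiplicity: 2 + 2 = 4.

2, 2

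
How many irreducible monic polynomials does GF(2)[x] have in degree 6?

9

By the necklace-counting formula, N_2(6) = (1/6) Σ_{d|6} μ(6/d)·2^d.
Divisors of 6: 1, 2, 3, 6; μ(6/d) for each: 1, -1, -1, 1.
Σ = 2^1 − 2^2 − 2^3 + 2^6 = 54.
N = 54/6 = 9.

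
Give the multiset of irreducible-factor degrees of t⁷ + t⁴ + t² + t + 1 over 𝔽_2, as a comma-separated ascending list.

2, 2, 3

Write g(t) = t⁷ + t⁴ + t² + t + 1.
Roots in 𝔽_2: g(0) = 1; g(1) = 1.
Complete factorization: g(t) = (t² + t + 1)^2·(t³ + t + 1).
Factor degrees with multiplicity: 2 + 2 + 3 = 7.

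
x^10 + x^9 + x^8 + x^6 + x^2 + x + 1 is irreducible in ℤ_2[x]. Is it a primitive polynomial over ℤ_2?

Yes

Write f(x) = x^10 + x^9 + x^8 + x^6 + x^2 + x + 1.
|GF(2^10)^×| = 2^10 − 1 = 1023. Prime factorization: 1023 = 3·11·31.
f is primitive ⇔ x has order 1023 in GF(2)[x]/(f), i.e. x^(1023/q) ≠ 1 for each prime q | 1023.
x^(341) mod f = x^9 + x^6 + x^5 + x^3 + x^2 + x + 1.
x^(93) mod f = x^8 + x^5 + x^4 + x^2.
x^(33) mod f = x^8 + x^6 + x^5 + x^3 + x^2.
None equal 1, so x has full order 1023; f is primitive.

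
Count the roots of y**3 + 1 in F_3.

Write P(y) = y**3 + 1.
Evaluate at each of the 3 elements of F_3:
P(0) = 1; P(1) = 2; P(2) = 0 → root.
Roots: {2}.

1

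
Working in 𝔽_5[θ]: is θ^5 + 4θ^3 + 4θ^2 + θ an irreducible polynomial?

No

Write g(θ) = θ^5 + 4θ^3 + 4θ^2 + θ.
Check for roots in 𝔽_5: g(0) = 0 → root; g(1) = 0 → root; g(2) = 2; g(3) = 0 → root; g(4) = 3.
g(0) = 0, so (θ) divides g(θ); g is reducible.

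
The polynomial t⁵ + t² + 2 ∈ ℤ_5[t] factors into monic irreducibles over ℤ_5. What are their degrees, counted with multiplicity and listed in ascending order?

Write g(t) = t⁵ + t² + 2.
Roots in ℤ_5: g(0) = 2; g(1) = 4; g(2) = 3; g(3) = 4; g(4) = 2.
Complete factorization: g(t) = (t⁵ + t² + 2).
Factor degrees with multiplicity: 5 = 5.

5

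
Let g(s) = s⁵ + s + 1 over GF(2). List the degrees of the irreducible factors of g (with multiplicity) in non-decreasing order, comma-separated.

Roots in GF(2): g(0) = 1; g(1) = 1.
Complete factorization: g(s) = (s² + s + 1)·(s³ + s² + 1).
Factor degrees with multiplicity: 2 + 3 = 5.

2, 3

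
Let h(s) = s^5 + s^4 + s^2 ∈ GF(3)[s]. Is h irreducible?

No

Check for roots in GF(3): h(0) = 0 → root; h(1) = 0 → root; h(2) = 1.
h(0) = 0, so (s) divides h(s); h is reducible.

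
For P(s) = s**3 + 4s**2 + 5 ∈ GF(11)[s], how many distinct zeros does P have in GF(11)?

0

Evaluate at each of the 11 elements of GF(11):
P(0) = 5; P(1) = 10; P(2) = 7; P(3) = 2; P(4) = 1; P(5) = 10; P(6) = 2; P(7) = 5; P(8) = 3; P(9) = 2; P(10) = 8.
No element is a root.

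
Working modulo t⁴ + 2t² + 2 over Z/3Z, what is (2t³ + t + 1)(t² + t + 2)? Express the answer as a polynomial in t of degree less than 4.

t^3 + t^2 + 2t + 1

Multiply in Z/3Z[t]: (2t³ + t + 1)·(t² + t + 2) = 2t⁵ + 2t⁴ + 2t³ + 2t² + 2.
Reduce using t⁴ ≡ t² + 1 (mod t⁴ + 2t² + 2).
Reduced: t³ + t² + 2t + 1.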